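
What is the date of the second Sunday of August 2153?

August 12, 2153

August 1, 2153 is a Wednesday.
The first Sunday is therefore August 5 (4 days later).
The second Sunday is 5 + 1×7 = August 12.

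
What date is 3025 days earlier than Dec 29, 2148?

−366 (one year; includes Feb 29, 2148) → Dec 29, 2147 (2659 left).
−365 (one year) → Dec 29, 2146 (2294 left).
−365 (one year) → Dec 29, 2145 (1929 left).
−365 (one year) → Dec 29, 2144 (1564 left).
−366 (one year; includes Feb 29, 2144) → Dec 29, 2143 (1198 left).
−365 (one year) → Dec 29, 2142 (833 left).
−365 (one year) → Dec 29, 2141 (468 left).
−365 (one year) → Dec 29, 2140 (103 left).
−29 → Nov 30, 2140 (end of Nov, 30 days; 74 left).
−30 → Oct 31, 2140 (end of Oct, 31 days; 44 left).
−31 → Sep 30, 2140 (end of Sep, 30 days; 13 left).
−13 → Sep 17, 2140.

September 17, 2140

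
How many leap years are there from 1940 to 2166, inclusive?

56

Multiples of 4 in [1940,2166]: 57.
Of those, multiples of 100: 2 (not leap unless ÷400).
Multiples of 400: 1.
Leap years = 57 − 2 + 1 = 56.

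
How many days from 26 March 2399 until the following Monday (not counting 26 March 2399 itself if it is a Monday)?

Mar 26, 2399 is a Friday.
From Friday to the next Monday is 3 days.

3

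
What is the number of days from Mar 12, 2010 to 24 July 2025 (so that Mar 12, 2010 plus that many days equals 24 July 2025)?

5613

Mar 12, 2010 → Mar 12, 2011: 365 days.
Mar 12, 2011 → Mar 12, 2012: 366 days (Feb 29, 2012 is in that span).
Mar 12, 2012 → Mar 12, 2013: 365 days.
Mar 12, 2013 → Mar 12, 2014: 365 days.
Mar 12, 2014 → Mar 12, 2015: 365 days.
Mar 12, 2015 → Mar 12, 2016: 366 days (Feb 29, 2016 is in that span).
Mar 12, 2016 → Mar 12, 2017: 365 days.
Mar 12, 2017 → Mar 12, 2018: 365 days.
Mar 12, 2018 → Mar 12, 2019: 365 days.
Mar 12, 2019 → Mar 12, 2020: 366 days (Feb 29, 2020 is in that span).
Mar 12, 2020 → Mar 12, 2021: 365 days.
Mar 12, 2021 → Mar 12, 2022: 365 days.
Mar 12, 2022 → Mar 12, 2023: 365 days.
Mar 12, 2023 → Mar 12, 2024: 366 days (Feb 29, 2024 is in that span).
Mar 12, 2024 → Mar 12, 2025: 365 days.
Mar 12, 2025 → Apr 12, 2025: 31 days (March has 31).
Apr 12, 2025 → May 12, 2025: 30 days (April has 30).
May 12, 2025 → Jun 12, 2025: 31 days (May has 31).
Jun 12, 2025 → Jul 12, 2025: 30 days (June has 30).
Jul 12, 2025 → Jul 24, 2025: 12 days.
Total: 5613 days.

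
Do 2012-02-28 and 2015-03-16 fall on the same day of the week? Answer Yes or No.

No

From Feb 28, 2012 to Mar 16, 2015 is 1112 days.
1112 mod 7 = 6, so they are different weekdays.
(Feb 28, 2012 is a Tuesday; Mar 16, 2015 is a Monday.)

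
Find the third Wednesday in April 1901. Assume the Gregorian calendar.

April 17, 1901

April 1, 1901 is a Monday.
The first Wednesday is therefore April 3 (2 days later).
The third Wednesday is 3 + 2×7 = April 17.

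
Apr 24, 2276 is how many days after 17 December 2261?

Dec 17, 2261 → Dec 17, 2262: 365 days.
Dec 17, 2262 → Dec 17, 2263: 365 days.
Dec 17, 2263 → Dec 17, 2264: 366 days (Feb 29, 2264 is in that span).
Dec 17, 2264 → Dec 17, 2265: 365 days.
Dec 17, 2265 → Dec 17, 2266: 365 days.
Dec 17, 2266 → Dec 17, 2267: 365 days.
Dec 17, 2267 → Dec 17, 2268: 366 days (Feb 29, 2268 is in that span).
Dec 17, 2268 → Dec 17, 2269: 365 days.
Dec 17, 2269 → Dec 17, 2270: 365 days.
Dec 17, 2270 → Dec 17, 2271: 365 days.
Dec 17, 2271 → Dec 17, 2272: 366 days (Feb 29, 2272 is in that span).
Dec 17, 2272 → Dec 17, 2273: 365 days.
Dec 17, 2273 → Dec 17, 2274: 365 days.
Dec 17, 2274 → Dec 17, 2275: 365 days.
Dec 17, 2275 → Jan 17, 2276: 31 days (December has 31).
Jan 17, 2276 → Feb 17, 2276: 31 days (January has 31).
Feb 17, 2276 → Mar 17, 2276: 29 days (February has 29).
Mar 17, 2276 → Apr 17, 2276: 31 days (March has 31).
Apr 17, 2276 → Apr 24, 2276: 7 days.
Total: 5242 days.

5242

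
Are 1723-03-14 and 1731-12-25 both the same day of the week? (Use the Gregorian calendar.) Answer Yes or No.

From Mar 14, 1723 to Dec 25, 1731 is 3208 days.
3208 mod 7 = 2, so they are different weekdays.
(Mar 14, 1723 is a Sunday; Dec 25, 1731 is a Tuesday.)

No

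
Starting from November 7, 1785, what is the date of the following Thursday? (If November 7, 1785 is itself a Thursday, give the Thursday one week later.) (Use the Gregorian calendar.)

Nov 7, 1785 is a Monday.
From Monday to the next Thursday is 3 days.
Nov 7, 1785 + 3 = Nov 10, 1785.

November 10, 1785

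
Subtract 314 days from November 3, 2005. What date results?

December 24, 2004

−3 → Oct 31, 2005 (end of Oct, 31 days; 311 left).
−31 → Sep 30, 2005 (end of Sep, 30 days; 280 left).
−30 → Aug 31, 2005 (end of Aug, 31 days; 250 left).
−31 → Jul 31, 2005 (end of Jul, 31 days; 219 left).
−31 → Jun 30, 2005 (end of Jun, 30 days; 188 left).
−30 → May 31, 2005 (end of May, 31 days; 158 left).
−31 → Apr 30, 2005 (end of Apr, 30 days; 127 left).
−30 → Mar 31, 2005 (end of Mar, 31 days; 97 left).
−31 → Feb 28, 2005 (end of Feb, 28 days; 66 left).
−28 → Jan 31, 2005 (end of Jan, 31 days; 38 left).
−31 → Dec 31, 2004 (end of Dec, 31 days; 7 left).
−7 → Dec 24, 2004.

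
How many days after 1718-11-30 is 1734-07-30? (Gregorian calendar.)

5721

Nov 30, 1718 → Nov 30, 1719: 365 days.
Nov 30, 1719 → Nov 30, 1720: 366 days (Feb 29, 1720 is in that span).
Nov 30, 1720 → Nov 30, 1721: 365 days.
Nov 30, 1721 → Nov 30, 1722: 365 days.
Nov 30, 1722 → Nov 30, 1723: 365 days.
Nov 30, 1723 → Nov 30, 1724: 366 days (Feb 29, 1724 is in that span).
Nov 30, 1724 → Nov 30, 1725: 365 days.
Nov 30, 1725 → Nov 30, 1726: 365 days.
Nov 30, 1726 → Nov 30, 1727: 365 days.
Nov 30, 1727 → Nov 30, 1728: 366 days (Feb 29, 1728 is in that span).
Nov 30, 1728 → Nov 30, 1729: 365 days.
Nov 30, 1729 → Nov 30, 1730: 365 days.
Nov 30, 1730 → Nov 30, 1731: 365 days.
Nov 30, 1731 → Nov 30, 1732: 366 days (Feb 29, 1732 is in that span).
Nov 30, 1732 → Nov 30, 1733: 365 days.
Nov 30, 1733 → Dec 30, 1733: 30 days (November has 30).
Dec 30, 1733 → Jan 30, 1734: 31 days (December has 31).
Jan 30, 1734 → Feb 28, 1734: 29 days (January has 31).
Feb 28, 1734 → Mar 28, 1734: 28 days (February has 28).
Mar 28, 1734 → Apr 28, 1734: 31 days (March has 31).
Apr 28, 1734 → May 28, 1734: 30 days (April has 30).
May 28, 1734 → Jun 28, 1734: 31 days (May has 31).
Jun 28, 1734 → Jul 28, 1734: 30 days (June has 30).
Jul 28, 1734 → Jul 30, 1734: 2 days.
Total: 5721 days.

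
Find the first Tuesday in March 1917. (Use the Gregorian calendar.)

March 1, 1917 is a Thursday.
The first Tuesday is therefore March 6 (5 days later).

March 6, 1917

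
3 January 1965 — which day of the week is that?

Sunday

Doomsday rule: the anchor day for the 1900s is Wednesday. For year 65: 65÷12 = 5 r 5, and 5÷4 = 1, so 5+5+1 = 11.
Wednesday + 11 ≡ Sunday — that's 1965's doomsday.
In January the doomsday date is Jan 3 (1965 is not a leap year).
Jan 3 is the doomsday itself: Sunday.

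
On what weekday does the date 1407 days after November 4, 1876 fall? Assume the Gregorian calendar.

Saturday

First find the weekday of Nov 4, 1876. Doomsday rule: the anchor day for the 1800s is Friday. For year 76: 76÷12 = 6 r 4, and 4÷4 = 1, so 6+4+1 = 11.
Friday + 11 ≡ Tuesday — that's 1876's doomsday.
In November the doomsday date is Nov 7.
Nov 4 is 3 days before Nov 7; 3 mod 7 = 3, so Tuesday − 3 = Saturday.
1407 mod 7 = 0, so 1407 days after a Saturday is Saturday + 0 = Saturday.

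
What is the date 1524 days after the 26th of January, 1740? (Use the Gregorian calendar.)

+366 (one year; includes Feb 29, 1740) → Jan 26, 1741 (1158 left).
+365 (one year) → Jan 26, 1742 (793 left).
+365 (one year) → Jan 26, 1743 (428 left).
+365 (one year) → Jan 26, 1744 (63 left).
Jan has 31 days: +6 → Feb 1, 1744 (57 left).
Feb has 29 days: +29 → Mar 1, 1744 (28 left).
+28 → Mar 29, 1744.

March 29, 1744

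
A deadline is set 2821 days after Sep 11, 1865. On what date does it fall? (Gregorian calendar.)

+365 (one year) → Sep 11, 1866 (2456 left).
+365 (one year) → Sep 11, 1867 (2091 left).
+366 (one year; includes Feb 29, 1868) → Sep 11, 1868 (1725 left).
+365 (one year) → Sep 11, 1869 (1360 left).
+365 (one year) → Sep 11, 1870 (995 left).
+365 (one year) → Sep 11, 1871 (630 left).
+366 (one year; includes Feb 29, 1872) → Sep 11, 1872 (264 left).
Sep has 30 days: +20 → Oct 1, 1872 (244 left).
Oct has 31 days: +31 → Nov 1, 1872 (213 left).
Nov has 30 days: +30 → Dec 1, 1872 (183 left).
Dec has 31 days: +31 → Jan 1, 1873 (152 left).
Jan has 31 days: +31 → Feb 1, 1873 (121 left).
Feb has 28 days: +28 → Mar 1, 1873 (93 left).
Mar has 31 days: +31 → Apr 1, 1873 (62 left).
Apr has 30 days: +30 → May 1, 1873 (32 left).
May has 31 days: +31 → Jun 1, 1873 (1 left).
+1 → Jun 2, 1873.

June 2, 1873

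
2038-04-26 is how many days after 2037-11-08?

Nov 8, 2037 → Dec 8, 2037: 30 days (November has 30).
Dec 8, 2037 → Jan 8, 2038: 31 days (December has 31).
Jan 8, 2038 → Feb 8, 2038: 31 days (January has 31).
Feb 8, 2038 → Mar 8, 2038: 28 days (February has 28).
Mar 8, 2038 → Apr 8, 2038: 31 days (March has 31).
Apr 8, 2038 → Apr 26, 2038: 18 days.
Total: 169 days.

169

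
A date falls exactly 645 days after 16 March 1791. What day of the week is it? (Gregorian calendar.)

Mar 16, 1791 is a Wednesday.
645 mod 7 = 1, so 645 days after a Wednesday is Wednesday + 1 = Thursday.

Thursday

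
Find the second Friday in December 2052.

December 1, 2052 is a Sunday.
The first Friday is therefore December 6 (5 days later).
The second Friday is 6 + 1×7 = December 13.

December 13, 2052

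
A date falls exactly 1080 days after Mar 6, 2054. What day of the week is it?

Sunday

Mar 6, 2054 is a Friday.
1080 mod 7 = 2, so 1080 days after a Friday is Friday + 2 = Sunday.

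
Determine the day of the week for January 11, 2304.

Monday

Doomsday rule: the anchor day for the 2300s is Wednesday. For year 04: 4÷12 = 0 r 4, and 4÷4 = 1, so 0+4+1 = 5.
Wednesday + 5 ≡ Monday — that's 2304's doomsday.
In January the doomsday date is Jan 4 (2304 is a leap year (divisible by 4)).
Jan 11 is 7 days after Jan 4; 7 mod 7 = 0, so Monday + 0 = Monday.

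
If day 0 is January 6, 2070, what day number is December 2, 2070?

330

Jan 6, 2070 → Feb 6, 2070: 31 days (January has 31).
Feb 6, 2070 → Mar 6, 2070: 28 days (February has 28).
Mar 6, 2070 → Apr 6, 2070: 31 days (March has 31).
Apr 6, 2070 → May 6, 2070: 30 days (April has 30).
May 6, 2070 → Jun 6, 2070: 31 days (May has 31).
Jun 6, 2070 → Jul 6, 2070: 30 days (June has 30).
Jul 6, 2070 → Aug 6, 2070: 31 days (July has 31).
Aug 6, 2070 → Sep 6, 2070: 31 days (August has 31).
Sep 6, 2070 → Oct 6, 2070: 30 days (September has 30).
Oct 6, 2070 → Nov 6, 2070: 31 days (October has 31).
Nov 6, 2070 → Dec 2, 2070: 26 days.
Total: 330 days.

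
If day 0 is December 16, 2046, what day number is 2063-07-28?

6068

Dec 16, 2046 → Dec 16, 2047: 365 days.
Dec 16, 2047 → Dec 16, 2048: 366 days (Feb 29, 2048 is in that span).
Dec 16, 2048 → Dec 16, 2049: 365 days.
Dec 16, 2049 → Dec 16, 2050: 365 days.
Dec 16, 2050 → Dec 16, 2051: 365 days.
Dec 16, 2051 → Dec 16, 2052: 366 days (Feb 29, 2052 is in that span).
Dec 16, 2052 → Dec 16, 2053: 365 days.
Dec 16, 2053 → Dec 16, 2054: 365 days.
Dec 16, 2054 → Dec 16, 2055: 365 days.
Dec 16, 2055 → Dec 16, 2056: 366 days (Feb 29, 2056 is in that span).
Dec 16, 2056 → Dec 16, 2057: 365 days.
Dec 16, 2057 → Dec 16, 2058: 365 days.
Dec 16, 2058 → Dec 16, 2059: 365 days.
Dec 16, 2059 → Dec 16, 2060: 366 days (Feb 29, 2060 is in that span).
Dec 16, 2060 → Dec 16, 2061: 365 days.
Dec 16, 2061 → Dec 16, 2062: 365 days.
Dec 16, 2062 → Jan 16, 2063: 31 days (December has 31).
Jan 16, 2063 → Feb 16, 2063: 31 days (January has 31).
Feb 16, 2063 → Mar 16, 2063: 28 days (February has 28).
Mar 16, 2063 → Apr 16, 2063: 31 days (March has 31).
Apr 16, 2063 → May 16, 2063: 30 days (April has 30).
May 16, 2063 → Jun 16, 2063: 31 days (May has 31).
Jun 16, 2063 → Jul 16, 2063: 30 days (June has 30).
Jul 16, 2063 → Jul 28, 2063: 12 days.
Total: 6068 days.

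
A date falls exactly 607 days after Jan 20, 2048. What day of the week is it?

Saturday

Jan 20, 2048 is a Monday.
607 mod 7 = 5, so 607 days after a Monday is Monday + 5 = Saturday.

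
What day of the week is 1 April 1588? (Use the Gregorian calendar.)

Friday

Doomsday rule: the anchor day for the 1500s is Wednesday. For year 88: 88÷12 = 7 r 4, and 4÷4 = 1, so 7+4+1 = 12.
Wednesday + 12 ≡ Monday — that's 1588's doomsday.
In April the doomsday date is Apr 4.
Apr 1 is 3 days before Apr 4; 3 mod 7 = 3, so Monday − 3 = Friday.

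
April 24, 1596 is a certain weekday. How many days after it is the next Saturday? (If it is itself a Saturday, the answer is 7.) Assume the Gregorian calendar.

3

Apr 24, 1596 is a Wednesday.
From Wednesday to the next Saturday is 3 days.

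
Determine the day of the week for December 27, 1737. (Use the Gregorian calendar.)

Friday

Doomsday rule: the anchor day for the 1700s is Sunday. For year 37: 37÷12 = 3 r 1, and 1÷4 = 0, so 3+1+0 = 4.
Sunday + 4 ≡ Thursday — that's 1737's doomsday.
In December the doomsday date is Dec 12.
Dec 27 is 15 days after Dec 12; 15 mod 7 = 1, so Thursday + 1 = Friday.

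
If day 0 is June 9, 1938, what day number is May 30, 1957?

6930

Jun 9, 1938 → Jun 9, 1939: 365 days.
Jun 9, 1939 → Jun 9, 1940: 366 days (Feb 29, 1940 is in that span).
Jun 9, 1940 → Jun 9, 1941: 365 days.
Jun 9, 1941 → Jun 9, 1942: 365 days.
Jun 9, 1942 → Jun 9, 1943: 365 days.
Jun 9, 1943 → Jun 9, 1944: 366 days (Feb 29, 1944 is in that span).
Jun 9, 1944 → Jun 9, 1945: 365 days.
Jun 9, 1945 → Jun 9, 1946: 365 days.
Jun 9, 1946 → Jun 9, 1947: 365 days.
Jun 9, 1947 → Jun 9, 1948: 366 days (Feb 29, 1948 is in that span).
Jun 9, 1948 → Jun 9, 1949: 365 days.
Jun 9, 1949 → Jun 9, 1950: 365 days.
Jun 9, 1950 → Jun 9, 1951: 365 days.
Jun 9, 1951 → Jun 9, 1952: 366 days (Feb 29, 1952 is in that span).
Jun 9, 1952 → Jun 9, 1953: 365 days.
Jun 9, 1953 → Jun 9, 1954: 365 days.
Jun 9, 1954 → Jun 9, 1955: 365 days.
Jun 9, 1955 → Jun 9, 1956: 366 days (Feb 29, 1956 is in that span).
Jun 9, 1956 → Jul 9, 1956: 30 days (June has 30).
Jul 9, 1956 → Aug 9, 1956: 31 days (July has 31).
Aug 9, 1956 → Sep 9, 1956: 31 days (August has 31).
Sep 9, 1956 → Oct 9, 1956: 30 days (September has 30).
Oct 9, 1956 → Nov 9, 1956: 31 days (October has 31).
Nov 9, 1956 → Dec 9, 1956: 30 days (November has 30).
Dec 9, 1956 → Jan 9, 1957: 31 days (December has 31).
Jan 9, 1957 → Feb 9, 1957: 31 days (January has 31).
Feb 9, 1957 → Mar 9, 1957: 28 days (February has 28).
Mar 9, 1957 → Apr 9, 1957: 31 days (March has 31).
Apr 9, 1957 → May 9, 1957: 30 days (April has 30).
May 9, 1957 → May 30, 1957: 21 days.
Total: 6930 days.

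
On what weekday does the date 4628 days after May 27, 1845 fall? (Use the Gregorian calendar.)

Wednesday

May 27, 1845 is a Tuesday.
4628 mod 7 = 1, so 4628 days after a Tuesday is Tuesday + 1 = Wednesday.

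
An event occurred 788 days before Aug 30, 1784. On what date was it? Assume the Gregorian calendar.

July 4, 1782

−366 (one year; includes Feb 29, 1784) → Aug 30, 1783 (422 left).
−365 (one year) → Aug 30, 1782 (57 left).
−30 → Jul 31, 1782 (end of Jul, 31 days; 27 left).
−27 → Jul 4, 1782.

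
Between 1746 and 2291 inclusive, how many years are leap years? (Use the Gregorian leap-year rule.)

132

Multiples of 4 in [1746,2291]: 136.
Of those, multiples of 100: 5 (not leap unless ÷400).
Multiples of 400: 1.
Leap years = 136 − 5 + 1 = 132.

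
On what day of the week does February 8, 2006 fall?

January 1, 2006 is a Sunday.
Jan 1, 2006 → Feb 1, 2006: 31 days (January has 31).
Feb 1, 2006 → Feb 8, 2006: 7 days.
Total: 38 days.
38 mod 7 = 3, so Sunday + 3 = Wednesday.

Wednesday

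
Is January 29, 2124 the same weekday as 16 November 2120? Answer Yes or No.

Yes

From Nov 16, 2120 to Jan 29, 2124 is 1169 days.
1169 mod 7 = 0, so they are the same weekday.
(Nov 16, 2120 is a Saturday; Jan 29, 2124 is a Saturday.)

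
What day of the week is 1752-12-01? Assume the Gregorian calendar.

Doomsday rule: the anchor day for the 1700s is Sunday. For year 52: 52÷12 = 4 r 4, and 4÷4 = 1, so 4+4+1 = 9.
Sunday + 9 ≡ Tuesday — that's 1752's doomsday.
In December the doomsday date is Dec 12.
Dec 1 is 11 days before Dec 12; 11 mod 7 = 4, so Tuesday − 4 = Friday.

Friday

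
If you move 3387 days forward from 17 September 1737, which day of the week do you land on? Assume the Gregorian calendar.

First find the weekday of Sep 17, 1737. Doomsday rule: the anchor day for the 1700s is Sunday. For year 37: 37÷12 = 3 r 1, and 1÷4 = 0, so 3+1+0 = 4.
Sunday + 4 ≡ Thursday — that's 1737's doomsday.
In September the doomsday date is Sep 5.
Sep 17 is 12 days after Sep 5; 12 mod 7 = 5, so Thursday + 5 = Tuesday.
3387 mod 7 = 6, so 3387 days after a Tuesday is Tuesday + 6 = Monday.

Monday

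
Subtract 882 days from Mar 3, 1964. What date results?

October 3, 1961

−366 (one year; includes Feb 29, 1964) → Mar 3, 1963 (516 left).
−365 (one year) → Mar 3, 1962 (151 left).
−3 → Feb 28, 1962 (end of Feb, 28 days; 148 left).
−28 → Jan 31, 1962 (end of Jan, 31 days; 120 left).
−31 → Dec 31, 1961 (end of Dec, 31 days; 89 left).
−31 → Nov 30, 1961 (end of Nov, 30 days; 58 left).
−30 → Oct 31, 1961 (end of Oct, 31 days; 28 left).
−28 → Oct 3, 1961.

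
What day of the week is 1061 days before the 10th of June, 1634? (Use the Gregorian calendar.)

Jun 10, 1634 is a Saturday.
1061 mod 7 = 4, so 1061 days before a Saturday is Saturday − 4 = Tuesday.

Tuesday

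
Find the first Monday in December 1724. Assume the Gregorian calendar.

December 1, 1724 is a Friday.
The first Monday is therefore December 4 (3 days later).

December 4, 1724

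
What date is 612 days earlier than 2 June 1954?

−365 (one year) → Jun 2, 1953 (247 left).
−2 → May 31, 1953 (end of May, 31 days; 245 left).
−31 → Apr 30, 1953 (end of Apr, 30 days; 214 left).
−30 → Mar 31, 1953 (end of Mar, 31 days; 184 left).
−31 → Feb 28, 1953 (end of Feb, 28 days; 153 left).
−28 → Jan 31, 1953 (end of Jan, 31 days; 125 left).
−31 → Dec 31, 1952 (end of Dec, 31 days; 94 left).
−31 → Nov 30, 1952 (end of Nov, 30 days; 63 left).
−30 → Oct 31, 1952 (end of Oct, 31 days; 33 left).
−31 → Sep 30, 1952 (end of Sep, 30 days; 2 left).
−2 → Sep 28, 1952.

September 28, 1952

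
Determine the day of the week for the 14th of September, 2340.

Saturday

Doomsday rule: the anchor day for the 2300s is Wednesday. For year 40: 40÷12 = 3 r 4, and 4÷4 = 1, so 3+4+1 = 8.
Wednesday + 8 ≡ Thursday — that's 2340's doomsday.
In September the doomsday date is Sep 5.
Sep 14 is 9 days after Sep 5; 9 mod 7 = 2, so Thursday + 2 = Saturday.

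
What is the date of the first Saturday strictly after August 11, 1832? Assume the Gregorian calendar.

August 18, 1832

Aug 11, 1832 is a Saturday.
From Saturday to the next Saturday is 7 days.
Aug 11, 1832 + 7 = Aug 18, 1832.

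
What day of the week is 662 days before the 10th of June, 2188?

First find the weekday of Jun 10, 2188. Doomsday rule: the anchor day for the 2100s is Sunday. For year 88: 88÷12 = 7 r 4, and 4÷4 = 1, so 7+4+1 = 12.
Sunday + 12 ≡ Friday — that's 2188's doomsday.
In June the doomsday date is Jun 6.
Jun 10 is 4 days after Jun 6; 4 mod 7 = 4, so Friday + 4 = Tuesday.
662 mod 7 = 4, so 662 days before a Tuesday is Tuesday − 4 = Friday.

Friday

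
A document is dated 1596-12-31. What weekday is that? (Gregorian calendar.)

Tuesday

Doomsday rule: the anchor day for the 1500s is Wednesday. For year 96: 96÷12 = 8 r 0, and 0÷4 = 0, so 8+0+0 = 8.
Wednesday + 8 ≡ Thursday — that's 1596's doomsday.
In December the doomsday date is Dec 12.
Dec 31 is 19 days after Dec 12; 19 mod 7 = 5, so Thursday + 5 = Tuesday.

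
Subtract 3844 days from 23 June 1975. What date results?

December 13, 1964

−365 (one year) → Jun 23, 1974 (3479 left).
−365 (one year) → Jun 23, 1973 (3114 left).
−365 (one year) → Jun 23, 1972 (2749 left).
−366 (one year; includes Feb 29, 1972) → Jun 23, 1971 (2383 left).
−365 (one year) → Jun 23, 1970 (2018 left).
−365 (one year) → Jun 23, 1969 (1653 left).
−365 (one year) → Jun 23, 1968 (1288 left).
−366 (one year; includes Feb 29, 1968) → Jun 23, 1967 (922 left).
−365 (one year) → Jun 23, 1966 (557 left).
−365 (one year) → Jun 23, 1965 (192 left).
−23 → May 31, 1965 (end of May, 31 days; 169 left).
−31 → Apr 30, 1965 (end of Apr, 30 days; 138 left).
−30 → Mar 31, 1965 (end of Mar, 31 days; 108 left).
−31 → Feb 28, 1965 (end of Feb, 28 days; 77 left).
−28 → Jan 31, 1965 (end of Jan, 31 days; 49 left).
−31 → Dec 31, 1964 (end of Dec, 31 days; 18 left).
−18 → Dec 13, 1964.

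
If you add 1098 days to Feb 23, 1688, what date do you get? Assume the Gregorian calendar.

February 25, 1691

+366 (one year; includes Feb 29, 1688) → Feb 23, 1689 (732 left).
+365 (one year) → Feb 23, 1690 (367 left).
Feb has 28 days: +6 → Mar 1, 1690 (361 left).
Mar has 31 days: +31 → Apr 1, 1690 (330 left).
Apr has 30 days: +30 → May 1, 1690 (300 left).
May has 31 days: +31 → Jun 1, 1690 (269 left).
Jun has 30 days: +30 → Jul 1, 1690 (239 left).
Jul has 31 days: +31 → Aug 1, 1690 (208 left).
Aug has 31 days: +31 → Sep 1, 1690 (177 left).
Sep has 30 days: +30 → Oct 1, 1690 (147 left).
Oct has 31 days: +31 → Nov 1, 1690 (116 left).
Nov has 30 days: +30 → Dec 1, 1690 (86 left).
Dec has 31 days: +31 → Jan 1, 1691 (55 left).
Jan has 31 days: +31 → Feb 1, 1691 (24 left).
+24 → Feb 25, 1691.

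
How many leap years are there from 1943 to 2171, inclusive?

56

Multiples of 4 in [1943,2171]: 57.
Of those, multiples of 100: 2 (not leap unless ÷400).
Multiples of 400: 1.
Leap years = 57 − 2 + 1 = 56.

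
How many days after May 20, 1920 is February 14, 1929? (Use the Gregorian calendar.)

May 20, 1920 → May 20, 1921: 365 days.
May 20, 1921 → May 20, 1922: 365 days.
May 20, 1922 → May 20, 1923: 365 days.
May 20, 1923 → May 20, 1924: 366 days (Feb 29, 1924 is in that span).
May 20, 1924 → May 20, 1925: 365 days.
May 20, 1925 → May 20, 1926: 365 days.
May 20, 1926 → May 20, 1927: 365 days.
May 20, 1927 → May 20, 1928: 366 days (Feb 29, 1928 is in that span).
May 20, 1928 → Jun 20, 1928: 31 days (May has 31).
Jun 20, 1928 → Jul 20, 1928: 30 days (June has 30).
Jul 20, 1928 → Aug 20, 1928: 31 days (July has 31).
Aug 20, 1928 → Sep 20, 1928: 31 days (August has 31).
Sep 20, 1928 → Oct 20, 1928: 30 days (September has 30).
Oct 20, 1928 → Nov 20, 1928: 31 days (October has 31).
Nov 20, 1928 → Dec 20, 1928: 30 days (November has 30).
Dec 20, 1928 → Jan 20, 1929: 31 days (December has 31).
Jan 20, 1929 → Feb 14, 1929: 25 days.
Total: 3192 days.

3192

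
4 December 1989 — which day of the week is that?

January 1, 1989 is a Sunday.
Jan 1, 1989 → Feb 1, 1989: 31 days (January has 31).
Feb 1, 1989 → Mar 1, 1989: 28 days (February has 28).
Mar 1, 1989 → Apr 1, 1989: 31 days (March has 31).
Apr 1, 1989 → May 1, 1989: 30 days (April has 30).
May 1, 1989 → Jun 1, 1989: 31 days (May has 31).
Jun 1, 1989 → Jul 1, 1989: 30 days (June has 30).
Jul 1, 1989 → Aug 1, 1989: 31 days (July has 31).
Aug 1, 1989 → Sep 1, 1989: 31 days (August has 31).
Sep 1, 1989 → Oct 1, 1989: 30 days (September has 30).
Oct 1, 1989 → Nov 1, 1989: 31 days (October has 31).
Nov 1, 1989 → Dec 1, 1989: 30 days (November has 30).
Dec 1, 1989 → Dec 4, 1989: 3 days.
Total: 337 days.
337 mod 7 = 1, so Sunday + 1 = Monday.

Monday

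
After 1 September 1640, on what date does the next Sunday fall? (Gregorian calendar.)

September 2, 1640

Sep 1, 1640 is a Saturday.
From Saturday to the next Sunday is 1 day.
Sep 1, 1640 + 1 = Sep 2, 1640.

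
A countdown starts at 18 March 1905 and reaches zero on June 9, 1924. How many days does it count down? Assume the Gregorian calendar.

7023

Mar 18, 1905 → Mar 18, 1906: 365 days.
Mar 18, 1906 → Mar 18, 1907: 365 days.
Mar 18, 1907 → Mar 18, 1908: 366 days (Feb 29, 1908 is in that span).
Mar 18, 1908 → Mar 18, 1909: 365 days.
Mar 18, 1909 → Mar 18, 1910: 365 days.
Mar 18, 1910 → Mar 18, 1911: 365 days.
Mar 18, 1911 → Mar 18, 1912: 366 days (Feb 29, 1912 is in that span).
Mar 18, 1912 → Mar 18, 1913: 365 days.
Mar 18, 1913 → Mar 18, 1914: 365 days.
Mar 18, 1914 → Mar 18, 1915: 365 days.
Mar 18, 1915 → Mar 18, 1916: 366 days (Feb 29, 1916 is in that span).
Mar 18, 1916 → Mar 18, 1917: 365 days.
Mar 18, 1917 → Mar 18, 1918: 365 days.
Mar 18, 1918 → Mar 18, 1919: 365 days.
Mar 18, 1919 → Mar 18, 1920: 366 days (Feb 29, 1920 is in that span).
Mar 18, 1920 → Mar 18, 1921: 365 days.
Mar 18, 1921 → Mar 18, 1922: 365 days.
Mar 18, 1922 → Mar 18, 1923: 365 days.
Mar 18, 1923 → Mar 18, 1924: 366 days (Feb 29, 1924 is in that span).
Mar 18, 1924 → Apr 18, 1924: 31 days (March has 31).
Apr 18, 1924 → May 18, 1924: 30 days (April has 30).
May 18, 1924 → Jun 9, 1924: 22 days.
Total: 7023 days.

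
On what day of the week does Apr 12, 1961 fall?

January 1, 1961 is a Sunday.
Jan 1, 1961 → Feb 1, 1961: 31 days (January has 31).
Feb 1, 1961 → Mar 1, 1961: 28 days (February has 28).
Mar 1, 1961 → Apr 1, 1961: 31 days (March has 31).
Apr 1, 1961 → Apr 12, 1961: 11 days.
Total: 101 days.
101 mod 7 = 3, so Sunday + 3 = Wednesday.

Wednesday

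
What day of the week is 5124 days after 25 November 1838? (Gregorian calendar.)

Sunday

Nov 25, 1838 is a Sunday.
5124 mod 7 = 0, so 5124 days after a Sunday is Sunday + 0 = Sunday.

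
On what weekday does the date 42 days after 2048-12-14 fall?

Monday

Dec 14, 2048 is a Monday.
42 mod 7 = 0, so 42 days after a Monday is Monday + 0 = Monday.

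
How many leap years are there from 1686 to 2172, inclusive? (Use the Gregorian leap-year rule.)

Multiples of 4 in [1686,2172]: 122.
Of those, multiples of 100: 5 (not leap unless ÷400).
Multiples of 400: 1.
Leap years = 122 − 5 + 1 = 118.

118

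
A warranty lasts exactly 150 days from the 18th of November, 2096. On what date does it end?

Nov has 30 days: +13 → Dec 1, 2096 (137 left).
Dec has 31 days: +31 → Jan 1, 2097 (106 left).
Jan has 31 days: +31 → Feb 1, 2097 (75 left).
Feb has 28 days: +28 → Mar 1, 2097 (47 left).
Mar has 31 days: +31 → Apr 1, 2097 (16 left).
+16 → Apr 17, 2097.

April 17, 2097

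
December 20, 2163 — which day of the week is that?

January 1, 2163 is a Saturday.
Jan 1, 2163 → Feb 1, 2163: 31 days (January has 31).
Feb 1, 2163 → Mar 1, 2163: 28 days (February has 28).
Mar 1, 2163 → Apr 1, 2163: 31 days (March has 31).
Apr 1, 2163 → May 1, 2163: 30 days (April has 30).
May 1, 2163 → Jun 1, 2163: 31 days (May has 31).
Jun 1, 2163 → Jul 1, 2163: 30 days (June has 30).
Jul 1, 2163 → Aug 1, 2163: 31 days (July has 31).
Aug 1, 2163 → Sep 1, 2163: 31 days (August has 31).
Sep 1, 2163 → Oct 1, 2163: 30 days (September has 30).
Oct 1, 2163 → Nov 1, 2163: 31 days (October has 31).
Nov 1, 2163 → Dec 1, 2163: 30 days (November has 30).
Dec 1, 2163 → Dec 20, 2163: 19 days.
Total: 353 days.
353 mod 7 = 3, so Saturday + 3 = Tuesday.

Tuesday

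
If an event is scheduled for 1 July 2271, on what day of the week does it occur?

Saturday

Doomsday rule: the anchor day for the 2200s is Friday. For year 71: 71÷12 = 5 r 11, and 11÷4 = 2, so 5+11+2 = 18.
Friday + 18 ≡ Tuesday — that's 2271's doomsday.
In July the doomsday date is Jul 11.
Jul 1 is 10 days before Jul 11; 10 mod 7 = 3, so Tuesday − 3 = Saturday.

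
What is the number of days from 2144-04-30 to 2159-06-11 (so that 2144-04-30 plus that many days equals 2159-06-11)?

5520

Apr 30, 2144 → Apr 30, 2145: 365 days.
Apr 30, 2145 → Apr 30, 2146: 365 days.
Apr 30, 2146 → Apr 30, 2147: 365 days.
Apr 30, 2147 → Apr 30, 2148: 366 days (Feb 29, 2148 is in that span).
Apr 30, 2148 → Apr 30, 2149: 365 days.
Apr 30, 2149 → Apr 30, 2150: 365 days.
Apr 30, 2150 → Apr 30, 2151: 365 days.
Apr 30, 2151 → Apr 30, 2152: 366 days (Feb 29, 2152 is in that span).
Apr 30, 2152 → Apr 30, 2153: 365 days.
Apr 30, 2153 → Apr 30, 2154: 365 days.
Apr 30, 2154 → Apr 30, 2155: 365 days.
Apr 30, 2155 → Apr 30, 2156: 366 days (Feb 29, 2156 is in that span).
Apr 30, 2156 → Apr 30, 2157: 365 days.
Apr 30, 2157 → Apr 30, 2158: 365 days.
Apr 30, 2158 → Apr 30, 2159: 365 days.
Apr 30, 2159 → May 30, 2159: 30 days (April has 30).
May 30, 2159 → Jun 11, 2159: 12 days.
Total: 5520 days.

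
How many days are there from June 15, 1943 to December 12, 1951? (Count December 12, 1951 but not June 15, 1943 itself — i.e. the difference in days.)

Jun 15, 1943 → Jun 15, 1944: 366 days (Feb 29, 1944 is in that span).
Jun 15, 1944 → Jun 15, 1945: 365 days.
Jun 15, 1945 → Jun 15, 1946: 365 days.
Jun 15, 1946 → Jun 15, 1947: 365 days.
Jun 15, 1947 → Jun 15, 1948: 366 days (Feb 29, 1948 is in that span).
Jun 15, 1948 → Jun 15, 1949: 365 days.
Jun 15, 1949 → Jun 15, 1950: 365 days.
Jun 15, 1950 → Jun 15, 1951: 365 days.
Jun 15, 1951 → Jul 15, 1951: 30 days (June has 30).
Jul 15, 1951 → Aug 15, 1951: 31 days (July has 31).
Aug 15, 1951 → Sep 15, 1951: 31 days (August has 31).
Sep 15, 1951 → Oct 15, 1951: 30 days (September has 30).
Oct 15, 1951 → Nov 15, 1951: 31 days (October has 31).
Nov 15, 1951 → Dec 12, 1951: 27 days.
Total: 3102 days.

3102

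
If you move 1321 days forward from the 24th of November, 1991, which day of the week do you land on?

First find the weekday of Nov 24, 1991. Doomsday rule: the anchor day for the 1900s is Wednesday. For year 91: 91÷12 = 7 r 7, and 7÷4 = 1, so 7+7+1 = 15.
Wednesday + 15 ≡ Thursday — that's 1991's doomsday.
In November the doomsday date is Nov 7.
Nov 24 is 17 days after Nov 7; 17 mod 7 = 3, so Thursday + 3 = Sunday.
1321 mod 7 = 5, so 1321 days after a Sunday is Sunday + 5 = Friday.

Friday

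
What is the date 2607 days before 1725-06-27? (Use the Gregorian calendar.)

−365 (one year) → Jun 27, 1724 (2242 left).
−366 (one year; includes Feb 29, 1724) → Jun 27, 1723 (1876 left).
−365 (one year) → Jun 27, 1722 (1511 left).
−365 (one year) → Jun 27, 1721 (1146 left).
−365 (one year) → Jun 27, 1720 (781 left).
−366 (one year; includes Feb 29, 1720) → Jun 27, 1719 (415 left).
−365 (one year) → Jun 27, 1718 (50 left).
−27 → May 31, 1718 (end of May, 31 days; 23 left).
−23 → May 8, 1718.

May 8, 1718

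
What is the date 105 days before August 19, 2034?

May 6, 2034

−19 → Jul 31, 2034 (end of Jul, 31 days; 86 left).
−31 → Jun 30, 2034 (end of Jun, 30 days; 55 left).
−30 → May 31, 2034 (end of May, 31 days; 25 left).
−25 → May 6, 2034.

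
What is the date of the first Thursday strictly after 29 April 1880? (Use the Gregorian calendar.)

Apr 29, 1880 is a Thursday.
From Thursday to the next Thursday is 7 days.
Apr 29, 1880 + 7 = May 6, 1880.

May 6, 1880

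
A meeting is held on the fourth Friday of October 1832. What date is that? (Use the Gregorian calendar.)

October 26, 1832

October 1, 1832 is a Monday.
The first Friday is therefore October 5 (4 days later).
The fourth Friday is 5 + 3×7 = October 26.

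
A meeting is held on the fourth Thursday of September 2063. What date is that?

September 27, 2063

September 1, 2063 is a Saturday.
The first Thursday is therefore September 6 (5 days later).
The fourth Thursday is 6 + 3×7 = September 27.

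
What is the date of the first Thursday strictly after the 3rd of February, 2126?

Feb 3, 2126 is a Sunday.
From Sunday to the next Thursday is 4 days.
Feb 3, 2126 + 4 = Feb 7, 2126.

February 7, 2126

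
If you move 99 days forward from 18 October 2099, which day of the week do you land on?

Oct 18, 2099 is a Sunday.
99 mod 7 = 1, so 99 days after a Sunday is Sunday + 1 = Monday.

Monday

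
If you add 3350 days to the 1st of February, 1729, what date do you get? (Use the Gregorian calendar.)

+365 (one year) → Feb 1, 1730 (2985 left).
+365 (one year) → Feb 1, 1731 (2620 left).
+365 (one year) → Feb 1, 1732 (2255 left).
+366 (one year; includes Feb 29, 1732) → Feb 1, 1733 (1889 left).
+365 (one year) → Feb 1, 1734 (1524 left).
+365 (one year) → Feb 1, 1735 (1159 left).
+365 (one year) → Feb 1, 1736 (794 left).
+366 (one year; includes Feb 29, 1736) → Feb 1, 1737 (428 left).
+365 (one year) → Feb 1, 1738 (63 left).
Feb has 28 days: +28 → Mar 1, 1738 (35 left).
Mar has 31 days: +31 → Apr 1, 1738 (4 left).
+4 → Apr 5, 1738.

April 5, 1738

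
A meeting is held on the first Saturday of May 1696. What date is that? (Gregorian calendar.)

May 1, 1696 is a Tuesday.
The first Saturday is therefore May 5 (4 days later).

May 5, 1696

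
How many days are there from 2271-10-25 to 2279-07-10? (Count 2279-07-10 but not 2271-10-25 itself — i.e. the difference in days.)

2815

Oct 25, 2271 → Oct 25, 2272: 366 days (Feb 29, 2272 is in that span).
Oct 25, 2272 → Oct 25, 2273: 365 days.
Oct 25, 2273 → Oct 25, 2274: 365 days.
Oct 25, 2274 → Oct 25, 2275: 365 days.
Oct 25, 2275 → Oct 25, 2276: 366 days (Feb 29, 2276 is in that span).
Oct 25, 2276 → Oct 25, 2277: 365 days.
Oct 25, 2277 → Oct 25, 2278: 365 days.
Oct 25, 2278 → Nov 25, 2278: 31 days (October has 31).
Nov 25, 2278 → Dec 25, 2278: 30 days (November has 30).
Dec 25, 2278 → Jan 25, 2279: 31 days (December has 31).
Jan 25, 2279 → Feb 25, 2279: 31 days (January has 31).
Feb 25, 2279 → Mar 25, 2279: 28 days (February has 28).
Mar 25, 2279 → Apr 25, 2279: 31 days (March has 31).
Apr 25, 2279 → May 25, 2279: 30 days (April has 30).
May 25, 2279 → Jun 25, 2279: 31 days (May has 31).
Jun 25, 2279 → Jul 10, 2279: 15 days.
Total: 2815 days.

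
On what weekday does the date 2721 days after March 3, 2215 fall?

Wednesday

Mar 3, 2215 is a Friday.
2721 mod 7 = 5, so 2721 days after a Friday is Friday + 5 = Wednesday.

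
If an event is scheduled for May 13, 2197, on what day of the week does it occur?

Saturday

Doomsday rule: the anchor day for the 2100s is Sunday. For year 97: 97÷12 = 8 r 1, and 1÷4 = 0, so 8+1+0 = 9.
Sunday + 9 ≡ Tuesday — that's 2197's doomsday.
In May the doomsday date is May 9.
May 13 is 4 days after May 9; 4 mod 7 = 4, so Tuesday + 4 = Saturday.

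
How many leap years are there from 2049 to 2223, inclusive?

Multiples of 4 in [2049,2223]: 43.
Of those, multiples of 100: 2 (not leap unless ÷400).
Multiples of 400: 0.
Leap years = 43 − 2 + 0 = 41.

41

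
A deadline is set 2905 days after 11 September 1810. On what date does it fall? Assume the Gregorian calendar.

+365 (one year) → Sep 11, 1811 (2540 left).
+366 (one year; includes Feb 29, 1812) → Sep 11, 1812 (2174 left).
+365 (one year) → Sep 11, 1813 (1809 left).
+365 (one year) → Sep 11, 1814 (1444 left).
+365 (one year) → Sep 11, 1815 (1079 left).
+366 (one year; includes Feb 29, 1816) → Sep 11, 1816 (713 left).
+365 (one year) → Sep 11, 1817 (348 left).
Sep has 30 days: +20 → Oct 1, 1817 (328 left).
Oct has 31 days: +31 → Nov 1, 1817 (297 left).
Nov has 30 days: +30 → Dec 1, 1817 (267 left).
Dec has 31 days: +31 → Jan 1, 1818 (236 left).
Jan has 31 days: +31 → Feb 1, 1818 (205 left).
Feb has 28 days: +28 → Mar 1, 1818 (177 left).
Mar has 31 days: +31 → Apr 1, 1818 (146 left).
Apr has 30 days: +30 → May 1, 1818 (116 left).
May has 31 days: +31 → Jun 1, 1818 (85 left).
Jun has 30 days: +30 → Jul 1, 1818 (55 left).
Jul has 31 days: +31 → Aug 1, 1818 (24 left).
+24 → Aug 25, 1818.

August 25, 1818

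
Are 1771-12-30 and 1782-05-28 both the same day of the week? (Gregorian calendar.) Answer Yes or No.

No

From Dec 30, 1771 to May 28, 1782 is 3802 days.
3802 mod 7 = 1, so they are different weekdays.
(Dec 30, 1771 is a Monday; May 28, 1782 is a Tuesday.)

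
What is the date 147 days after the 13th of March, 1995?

August 7, 1995

Mar has 31 days: +19 → Apr 1, 1995 (128 left).
Apr has 30 days: +30 → May 1, 1995 (98 left).
May has 31 days: +31 → Jun 1, 1995 (67 left).
Jun has 30 days: +30 → Jul 1, 1995 (37 left).
Jul has 31 days: +31 → Aug 1, 1995 (6 left).
+6 → Aug 7, 1995.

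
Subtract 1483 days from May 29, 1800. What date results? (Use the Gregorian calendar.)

May 6, 1796

−365 (one year) → May 29, 1799 (1118 left).
−365 (one year) → May 29, 1798 (753 left).
−365 (one year) → May 29, 1797 (388 left).
−29 → Apr 30, 1797 (end of Apr, 30 days; 359 left).
−30 → Mar 31, 1797 (end of Mar, 31 days; 329 left).
−31 → Feb 28, 1797 (end of Feb, 28 days; 298 left).
−28 → Jan 31, 1797 (end of Jan, 31 days; 270 left).
−31 → Dec 31, 1796 (end of Dec, 31 days; 239 left).
−31 → Nov 30, 1796 (end of Nov, 30 days; 208 left).
−30 → Oct 31, 1796 (end of Oct, 31 days; 178 left).
−31 → Sep 30, 1796 (end of Sep, 30 days; 147 left).
−30 → Aug 31, 1796 (end of Aug, 31 days; 117 left).
−31 → Jul 31, 1796 (end of Jul, 31 days; 86 left).
−31 → Jun 30, 1796 (end of Jun, 30 days; 55 left).
−30 → May 31, 1796 (end of May, 31 days; 25 left).
−25 → May 6, 1796.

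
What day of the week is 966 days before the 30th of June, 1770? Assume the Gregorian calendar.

Jun 30, 1770 is a Saturday.
966 mod 7 = 0, so 966 days before a Saturday is Saturday − 0 = Saturday.

Saturday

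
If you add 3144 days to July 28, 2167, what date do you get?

March 6, 2176

+366 (one year; includes Feb 29, 2168) → Jul 28, 2168 (2778 left).
+365 (one year) → Jul 28, 2169 (2413 left).
+365 (one year) → Jul 28, 2170 (2048 left).
+365 (one year) → Jul 28, 2171 (1683 left).
+366 (one year; includes Feb 29, 2172) → Jul 28, 2172 (1317 left).
+365 (one year) → Jul 28, 2173 (952 left).
+365 (one year) → Jul 28, 2174 (587 left).
+365 (one year) → Jul 28, 2175 (222 left).
Jul has 31 days: +4 → Aug 1, 2175 (218 left).
Aug has 31 days: +31 → Sep 1, 2175 (187 left).
Sep has 30 days: +30 → Oct 1, 2175 (157 left).
Oct has 31 days: +31 → Nov 1, 2175 (126 left).
Nov has 30 days: +30 → Dec 1, 2175 (96 left).
Dec has 31 days: +31 → Jan 1, 2176 (65 left).
Jan has 31 days: +31 → Feb 1, 2176 (34 left).
Feb has 29 days: +29 → Mar 1, 2176 (5 left).
+5 → Mar 6, 2176.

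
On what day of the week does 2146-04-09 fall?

Doomsday rule: the anchor day for the 2100s is Sunday. For year 46: 46÷12 = 3 r 10, and 10÷4 = 2, so 3+10+2 = 15.
Sunday + 15 ≡ Monday — that's 2146's doomsday.
In April the doomsday date is Apr 4.
Apr 9 is 5 days after Apr 4; 5 mod 7 = 5, so Monday + 5 = Saturday.

Saturday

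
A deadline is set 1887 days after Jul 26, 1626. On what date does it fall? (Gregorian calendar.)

+365 (one year) → Jul 26, 1627 (1522 left).
+366 (one year; includes Feb 29, 1628) → Jul 26, 1628 (1156 left).
+365 (one year) → Jul 26, 1629 (791 left).
+365 (one year) → Jul 26, 1630 (426 left).
+365 (one year) → Jul 26, 1631 (61 left).
Jul has 31 days: +6 → Aug 1, 1631 (55 left).
Aug has 31 days: +31 → Sep 1, 1631 (24 left).
+24 → Sep 25, 1631.

September 25, 1631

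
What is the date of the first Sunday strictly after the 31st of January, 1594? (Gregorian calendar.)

Jan 31, 1594 is a Monday.
From Monday to the next Sunday is 6 days.
Jan 31, 1594 + 6 = Feb 6, 1594.

February 6, 1594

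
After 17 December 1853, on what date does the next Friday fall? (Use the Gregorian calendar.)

December 23, 1853

Dec 17, 1853 is a Saturday.
From Saturday to the next Friday is 6 days.
Dec 17, 1853 + 6 = Dec 23, 1853.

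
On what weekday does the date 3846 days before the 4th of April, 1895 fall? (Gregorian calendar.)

Apr 4, 1895 is a Thursday.
3846 mod 7 = 3, so 3846 days before a Thursday is Thursday − 3 = Monday.

Monday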